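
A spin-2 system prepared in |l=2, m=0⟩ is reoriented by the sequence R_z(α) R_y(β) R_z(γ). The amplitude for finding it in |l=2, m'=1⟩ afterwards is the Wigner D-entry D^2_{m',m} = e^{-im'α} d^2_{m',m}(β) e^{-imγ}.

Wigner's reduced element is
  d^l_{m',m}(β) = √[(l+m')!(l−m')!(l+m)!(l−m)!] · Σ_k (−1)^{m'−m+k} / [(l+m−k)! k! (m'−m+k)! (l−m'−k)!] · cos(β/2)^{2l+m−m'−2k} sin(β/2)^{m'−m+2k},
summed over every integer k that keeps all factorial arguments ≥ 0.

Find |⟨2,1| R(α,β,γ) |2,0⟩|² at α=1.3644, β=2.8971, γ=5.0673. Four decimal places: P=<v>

Split into d^2_{1,0}(β=2.8971) × two z-phases.
c=cos(2.8971/2)=0.121942, s=sin(2.8971/2)=0.992537; N=√[6·1·2·2]=4.898979
k: max(0,(0)−(1))=0 … min(2+(0),2−(1))=1
  k=0: (−1)^1·4.8990/(2)·0.1219^3·0.9925^1 = -0.004408
  k=1: (−1)^2·4.8990/(2)·0.1219^1·0.9925^3 = +0.292058
d^2_{1,0}(2.8971) = -0.004408 +0.292058 = +0.287650
|D^2_{1,0}|² = |d^2_{1,0}(β)|² = (+0.287650)² = 0.082742 (the z-rotation phases have unit modulus)

P=0.0827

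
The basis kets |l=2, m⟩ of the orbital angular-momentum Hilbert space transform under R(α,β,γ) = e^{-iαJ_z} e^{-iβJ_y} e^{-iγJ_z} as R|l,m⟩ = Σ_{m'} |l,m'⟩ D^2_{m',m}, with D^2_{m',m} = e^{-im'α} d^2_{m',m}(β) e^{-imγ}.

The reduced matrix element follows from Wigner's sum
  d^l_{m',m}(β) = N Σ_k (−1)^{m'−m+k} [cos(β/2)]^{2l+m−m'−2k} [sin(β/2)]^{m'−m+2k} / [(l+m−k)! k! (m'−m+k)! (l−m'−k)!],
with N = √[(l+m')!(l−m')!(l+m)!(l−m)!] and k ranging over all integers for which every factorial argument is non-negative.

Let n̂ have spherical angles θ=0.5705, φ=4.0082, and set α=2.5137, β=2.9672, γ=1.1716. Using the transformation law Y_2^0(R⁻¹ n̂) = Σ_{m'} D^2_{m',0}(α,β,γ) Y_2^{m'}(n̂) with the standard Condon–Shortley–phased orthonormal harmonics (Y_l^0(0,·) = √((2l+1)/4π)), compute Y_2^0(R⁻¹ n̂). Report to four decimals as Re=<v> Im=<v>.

Need the full column D^2_{m',0} for m'=−2..2 at α=2.5137, β=2.9672, γ=1.1716.
cos(β/2)=0.087086, sin(β/2)=0.996201
d^2_{-2,0}: single k=2 term ⇒ +0.018436;  D = +0.005712-0.017529i
d^2_{-1,0}: k∈[1..2] ⇒ +0.001612 -0.210894 = -0.209282;  D = +0.169365-0.122941i
d^2_{0,0}: k∈[0..2] ⇒ +0.000058 -0.030106 +0.984890 = +0.954841;  D = +0.954841+0.000000i
d^2_{1,0}: k∈[0..1] ⇒ -0.001612 +0.210894 = +0.209282;  D = -0.169365-0.122941i
d^2_{2,0}: single k=0 term ⇒ +0.018436;  D = +0.005712+0.017529i
Y_2^{m'}(θ=0.5705,φ=4.0082) and Σ D·Y over m':
  (+0.0057-0.0175i)·(-0.0182-0.1112i)  (+0.1694-0.1229i)·(-0.2273+0.2676i)  (+0.9548+0.0000i)·(+0.3548+0.0000i)  (-0.1694-0.1229i)·(+0.2273+0.2676i)  (+0.0057+0.0175i)·(-0.0182+0.1112i)
Y_2^0(R⁻¹ n̂) = +0.323493-0.000000i

Re=0.3235 Im=0.0000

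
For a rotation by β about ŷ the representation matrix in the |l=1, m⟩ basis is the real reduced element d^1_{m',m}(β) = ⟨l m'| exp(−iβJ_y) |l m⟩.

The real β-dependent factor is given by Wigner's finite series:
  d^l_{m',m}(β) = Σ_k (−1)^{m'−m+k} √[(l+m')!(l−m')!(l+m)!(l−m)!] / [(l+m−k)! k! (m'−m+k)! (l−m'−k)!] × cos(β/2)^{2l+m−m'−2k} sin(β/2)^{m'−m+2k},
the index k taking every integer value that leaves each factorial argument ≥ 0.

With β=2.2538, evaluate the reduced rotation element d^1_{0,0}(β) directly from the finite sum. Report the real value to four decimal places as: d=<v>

d=-0.6311

d^1_{0,0}(β=2.2538) via Wigner's sum:
With c≡cos(β/2)=0.429461 and s≡sin(β/2)=0.903085, N=[1·1·1·1]^{1/2}=1.000000
Admissible k: 0..1 (factorial args all ≥0)
  k=0: (−1)^0·1.0000/(1)·0.4295^2·0.9031^0 = +0.184437
  k=1: (−1)^1·1.0000/(1)·0.4295^0·0.9031^2 = -0.815563
d^1_{0,0}(2.2538) = +0.184437 -0.815563 = -0.631126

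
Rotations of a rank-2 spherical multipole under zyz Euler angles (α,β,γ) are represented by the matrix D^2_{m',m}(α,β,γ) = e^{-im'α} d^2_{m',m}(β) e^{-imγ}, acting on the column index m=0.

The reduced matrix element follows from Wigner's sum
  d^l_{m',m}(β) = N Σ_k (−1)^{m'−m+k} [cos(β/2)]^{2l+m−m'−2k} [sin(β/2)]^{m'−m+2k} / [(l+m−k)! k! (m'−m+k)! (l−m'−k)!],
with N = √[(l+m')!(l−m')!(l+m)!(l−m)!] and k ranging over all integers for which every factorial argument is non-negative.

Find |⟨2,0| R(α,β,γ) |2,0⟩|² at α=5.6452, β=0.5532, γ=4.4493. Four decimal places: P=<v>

D^2_{0,0}(5.6452,0.5532,4.4493) = e^{-i·0·5.6452}·d^2_{0,0}(0.5532)·e^{-i·0·4.4493}. Compute d first:
With c≡cos(β/2)=0.961989 and s≡sin(β/2)=0.273086, N=[2·2·2·2]^{1/2}=4.000000
k: max(0,(0)−(0))=0 … min(2+(0),2−(0))=2
  k=0: (−1)^0·4.0000/(4)·0.9620^4·0.2731^0 = +0.856409
  k=1: (−1)^1·4.0000/(1)·0.9620^2·0.2731^2 = -0.276058
  k=2: (−1)^2·4.0000/(4)·0.9620^0·0.2731^4 = +0.005562
d^2_{0,0}(0.5532) = +0.856409 -0.276058 +0.005562 = +0.585912
|D^2_{0,0}|² = |d^2_{0,0}(β)|² = (+0.585912)² = 0.343293 (the z-rotation phases have unit modulus)

P=0.3433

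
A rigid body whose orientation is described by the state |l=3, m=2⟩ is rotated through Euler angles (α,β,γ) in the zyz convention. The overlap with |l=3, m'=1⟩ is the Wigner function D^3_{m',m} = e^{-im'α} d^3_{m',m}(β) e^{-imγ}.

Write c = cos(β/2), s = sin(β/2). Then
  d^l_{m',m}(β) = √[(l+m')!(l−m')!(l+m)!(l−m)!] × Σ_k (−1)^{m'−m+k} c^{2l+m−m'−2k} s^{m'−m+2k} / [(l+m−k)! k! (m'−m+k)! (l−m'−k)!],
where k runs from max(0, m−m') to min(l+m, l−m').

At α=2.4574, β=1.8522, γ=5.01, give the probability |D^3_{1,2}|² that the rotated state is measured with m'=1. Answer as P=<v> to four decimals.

D^3_{1,2}(2.4574,1.8522,5.01) = e^{-i·1·2.4574}·d^3_{1,2}(1.8522)·e^{-i·2·5.01}. Compute d first:
Half-angle: c=0.600956, s=0.799282. N=√(24·2·120·1)=75.894664
The bounds max(0,m−m')=1 and min(l+m,l−m')=2 give 2 terms
  k=1: (−1)^0·75.8947/(24)·0.6010^5·0.7993^1 = +0.198113
  k=2: (−1)^1·75.8947/(12)·0.6010^3·0.7993^3 = -0.700903
d^3_{1,2}(1.8522) = +0.198113 -0.700903 = -0.502790
|D^3_{1,2}|² = |d^3_{1,2}(β)|² = (-0.502790)² = 0.252798 (the z-rotation phases have unit modulus)

P=0.2528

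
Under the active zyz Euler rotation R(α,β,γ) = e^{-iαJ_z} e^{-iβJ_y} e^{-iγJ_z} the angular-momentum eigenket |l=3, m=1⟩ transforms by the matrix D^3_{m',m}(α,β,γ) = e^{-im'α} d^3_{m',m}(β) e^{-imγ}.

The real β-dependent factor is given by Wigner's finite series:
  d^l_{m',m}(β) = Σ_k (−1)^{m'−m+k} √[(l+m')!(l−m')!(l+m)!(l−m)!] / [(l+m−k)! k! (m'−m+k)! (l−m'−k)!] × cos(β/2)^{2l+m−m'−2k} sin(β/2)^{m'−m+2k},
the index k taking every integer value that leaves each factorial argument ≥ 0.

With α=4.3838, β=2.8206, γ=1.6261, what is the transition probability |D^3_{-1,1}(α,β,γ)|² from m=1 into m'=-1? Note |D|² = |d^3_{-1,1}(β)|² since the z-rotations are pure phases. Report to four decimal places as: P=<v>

P=0.5404

Split into d^3_{-1,1}(β=2.8206) × two z-phases.
c=cos(2.8206/2)=0.159808, s=sin(2.8206/2)=0.987148; N=√[2·24·24·2]=48.000000
The bounds max(0,m−m')=2 and min(l+m,l−m')=4 give 3 terms
  k=2: (−1)^0·48.0000/(8)·0.1598^4·0.9871^2 = +0.003813
  k=3: (−1)^1·48.0000/(6)·0.1598^2·0.9871^4 = -0.194007
  k=4: (−1)^2·48.0000/(48)·0.1598^0·0.9871^6 = +0.925324
d^3_{-1,1}(2.8206) = +0.003813 -0.194007 +0.925324 = +0.735131
|D^3_{-1,1}|² = |d^3_{-1,1}(β)|² = (+0.735131)² = 0.540417 (the z-rotation phases have unit modulus)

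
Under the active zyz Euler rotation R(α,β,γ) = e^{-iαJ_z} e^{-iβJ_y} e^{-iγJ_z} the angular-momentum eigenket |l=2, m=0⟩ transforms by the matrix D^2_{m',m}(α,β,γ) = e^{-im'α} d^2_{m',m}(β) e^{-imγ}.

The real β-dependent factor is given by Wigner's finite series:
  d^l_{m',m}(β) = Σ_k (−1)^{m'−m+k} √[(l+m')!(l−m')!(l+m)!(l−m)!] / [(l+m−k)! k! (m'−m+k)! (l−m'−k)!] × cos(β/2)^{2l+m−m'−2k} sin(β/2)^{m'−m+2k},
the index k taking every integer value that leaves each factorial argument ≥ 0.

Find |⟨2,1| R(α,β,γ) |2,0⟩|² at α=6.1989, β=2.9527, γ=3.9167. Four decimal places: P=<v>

P=0.0510

D^2_{1,0}(6.1989,2.9527,3.9167) = e^{-i·1·6.1989}·d^2_{1,0}(2.9527)·e^{-i·0·3.9167}. Compute d first:
With c≡cos(β/2)=0.094306 and s≡sin(β/2)=0.995543, N=[6·1·2·2]^{1/2}=4.898979
k: max(0,(0)−(1))=0 … min(2+(0),2−(1))=1
  k=0: (−1)^1·4.8990/(2)·0.0943^3·0.9955^1 = -0.002045
  k=1: (−1)^2·4.8990/(2)·0.0943^1·0.9955^3 = +0.227927
d^2_{1,0}(2.9527) = -0.002045 +0.227927 = +0.225881
|D^2_{1,0}|² = |d^2_{1,0}(β)|² = (+0.225881)² = 0.051022 (the z-rotation phases have unit modulus)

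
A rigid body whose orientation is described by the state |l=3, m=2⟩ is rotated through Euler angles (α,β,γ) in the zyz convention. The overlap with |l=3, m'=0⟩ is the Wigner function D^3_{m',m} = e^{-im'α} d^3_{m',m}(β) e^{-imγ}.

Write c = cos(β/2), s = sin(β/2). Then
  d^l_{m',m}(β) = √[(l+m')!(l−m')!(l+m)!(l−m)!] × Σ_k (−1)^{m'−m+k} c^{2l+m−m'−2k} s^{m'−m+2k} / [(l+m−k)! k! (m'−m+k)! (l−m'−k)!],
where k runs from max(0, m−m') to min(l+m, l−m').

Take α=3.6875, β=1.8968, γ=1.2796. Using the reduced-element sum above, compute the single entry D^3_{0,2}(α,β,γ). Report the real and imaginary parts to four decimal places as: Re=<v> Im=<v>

Re=0.3287 Im=0.2165

First d^3_{0,2}(β=1.8968), then the phase factors e^{-i(0)α} and e^{-i(2)γ}:
c=cos(1.8968/2)=0.582984, s=sin(1.8968/2)=0.812484; N=√[6·6·120·1]=65.726707
k: max(0,(2)−(0))=2 … min(3+(2),3−(0))=3
  k=2: (−1)^0·65.7267/(12)·0.5830^4·0.8125^2 = +0.417653
  k=3: (−1)^1·65.7267/(12)·0.5830^2·0.8125^4 = -0.811208
d^3_{0,2}(1.8968) = +0.417653 -0.811208 = -0.393555
D = (+1.000000+0.000000i)·(-0.393555)·(-0.835149-0.550024i) = +0.328677+0.216465i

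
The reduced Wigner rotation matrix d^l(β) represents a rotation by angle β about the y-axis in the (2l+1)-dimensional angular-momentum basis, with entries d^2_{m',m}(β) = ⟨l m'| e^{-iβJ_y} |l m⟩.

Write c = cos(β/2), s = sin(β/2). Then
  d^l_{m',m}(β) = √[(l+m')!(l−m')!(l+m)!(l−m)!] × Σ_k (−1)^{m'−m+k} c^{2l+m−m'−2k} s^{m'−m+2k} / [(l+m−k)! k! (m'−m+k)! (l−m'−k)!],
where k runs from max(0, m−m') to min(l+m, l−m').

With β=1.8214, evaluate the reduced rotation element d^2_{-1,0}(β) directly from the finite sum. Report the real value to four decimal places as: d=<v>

d^2_{-1,0}(β=1.8214) via Wigner's sum:
Half-angle: c=0.613193, s=0.789933. N=√(1·6·2·2)=4.898979
k∈{1,2} keeps every argument non-negative
  k=1: (−1)^0·4.8990/(2)·0.6132^3·0.7899^1 = +0.446126
  k=2: (−1)^1·4.8990/(2)·0.6132^1·0.7899^3 = -0.740361
d^2_{-1,0}(1.8214) = +0.446126 -0.740361 = -0.294236

d=-0.2942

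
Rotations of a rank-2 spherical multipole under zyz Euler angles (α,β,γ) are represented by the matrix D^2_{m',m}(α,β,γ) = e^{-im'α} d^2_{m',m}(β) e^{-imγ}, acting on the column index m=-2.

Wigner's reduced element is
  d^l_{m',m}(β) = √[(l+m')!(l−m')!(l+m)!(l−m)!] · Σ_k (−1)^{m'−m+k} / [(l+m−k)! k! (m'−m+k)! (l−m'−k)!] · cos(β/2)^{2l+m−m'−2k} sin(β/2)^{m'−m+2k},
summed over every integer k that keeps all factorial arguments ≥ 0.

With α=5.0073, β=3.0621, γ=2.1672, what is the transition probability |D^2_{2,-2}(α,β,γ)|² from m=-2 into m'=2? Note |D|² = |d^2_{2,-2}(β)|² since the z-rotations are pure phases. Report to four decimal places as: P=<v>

Split into d^2_{2,-2}(β=3.0621) × two z-phases.
With c≡cos(β/2)=0.039736 and s≡sin(β/2)=0.999210, N=[24·1·1·24]^{1/2}=24.000000
k∈{0} keeps every argument non-negative
  k=0: (−1)^4·24.0000/(24)·0.0397^0·0.9992^4 = +0.996845
d^2_{2,-2}(3.0621) = +0.996845
|D^2_{2,-2}|² = |d^2_{2,-2}(β)|² = (+0.996845)² = 0.993699 (the z-rotation phases have unit modulus)

P=0.9937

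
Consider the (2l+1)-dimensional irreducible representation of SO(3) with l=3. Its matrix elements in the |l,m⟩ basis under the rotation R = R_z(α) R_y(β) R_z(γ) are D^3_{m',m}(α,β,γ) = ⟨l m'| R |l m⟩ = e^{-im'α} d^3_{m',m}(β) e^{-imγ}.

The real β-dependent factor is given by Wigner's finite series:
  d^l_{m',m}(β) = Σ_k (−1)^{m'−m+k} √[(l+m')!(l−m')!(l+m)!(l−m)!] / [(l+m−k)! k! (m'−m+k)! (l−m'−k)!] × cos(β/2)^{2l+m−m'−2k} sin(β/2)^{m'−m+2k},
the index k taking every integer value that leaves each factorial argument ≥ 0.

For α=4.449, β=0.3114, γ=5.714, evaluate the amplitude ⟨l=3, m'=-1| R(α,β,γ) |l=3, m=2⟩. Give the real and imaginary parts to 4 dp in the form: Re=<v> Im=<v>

Re=0.0172 Im=-0.0144

D^3_{-1,2}(4.449,0.3114,5.714) = e^{-i·-1·4.449}·d^3_{-1,2}(0.3114)·e^{-i·2·5.714}. Compute d first:
Half-angle: c=0.987903, s=0.155072. N=√(2·24·120·1)=75.894664
k∈{3,4} keeps every argument non-negative
  k=3: (−1)^0·75.8947/(12)·0.9879^3·0.1551^3 = +0.022739
  k=4: (−1)^1·75.8947/(24)·0.9879^1·0.1551^5 = -0.000280
d^3_{-1,2}(0.3114) = +0.022739 -0.000280 = +0.022459
Phases: e^{-i·(-1)·4.449}=-0.260354-0.965513i, e^{-i·(2)·5.714}=+0.419074+0.907952i ⇒ D=+0.017238-0.014396i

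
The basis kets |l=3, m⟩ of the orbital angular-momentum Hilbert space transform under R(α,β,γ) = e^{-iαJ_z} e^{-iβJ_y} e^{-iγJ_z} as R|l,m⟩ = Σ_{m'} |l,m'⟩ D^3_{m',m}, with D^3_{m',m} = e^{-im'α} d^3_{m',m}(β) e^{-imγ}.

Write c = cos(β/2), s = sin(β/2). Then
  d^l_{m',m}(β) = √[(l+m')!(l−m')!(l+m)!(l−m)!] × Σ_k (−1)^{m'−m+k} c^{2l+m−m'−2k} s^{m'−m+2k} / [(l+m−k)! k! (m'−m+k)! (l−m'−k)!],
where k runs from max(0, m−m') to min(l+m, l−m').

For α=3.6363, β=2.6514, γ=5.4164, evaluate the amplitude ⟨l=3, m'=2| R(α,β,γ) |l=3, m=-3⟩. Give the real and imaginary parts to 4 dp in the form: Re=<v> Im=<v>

D^3_{2,-3}(3.6363,2.6514,5.4164) = e^{-i·2·3.6363}·d^3_{2,-3}(2.6514)·e^{-i·-3·5.4164}. Compute d first:
Half-angle: c=0.242650, s=0.970114. N=√(120·1·1·720)=293.938769
Admissible k: 0..0 (factorial args all ≥0)
  k=0: (−1)^5·293.9388/(120)·0.2426^1·0.9701^5 = -0.510704
d^3_{2,-3}(2.6514) = -0.510704
D = (+0.549179-0.835705i)·(-0.510704)·(-0.857072-0.515196i) = +0.460266-0.221300i

Re=0.4603 Im=-0.2213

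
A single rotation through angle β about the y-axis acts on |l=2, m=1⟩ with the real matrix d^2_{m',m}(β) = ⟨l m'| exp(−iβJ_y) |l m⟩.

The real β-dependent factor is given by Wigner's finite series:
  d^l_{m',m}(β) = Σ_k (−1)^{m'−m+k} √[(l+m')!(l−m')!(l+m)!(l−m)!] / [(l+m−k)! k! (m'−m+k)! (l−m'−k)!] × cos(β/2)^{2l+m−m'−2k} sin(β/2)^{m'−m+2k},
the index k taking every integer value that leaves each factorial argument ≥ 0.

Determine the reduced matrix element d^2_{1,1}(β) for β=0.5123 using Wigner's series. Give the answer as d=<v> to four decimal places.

d=0.6955

d^2_{1,1}(β=0.5123) via Wigner's sum:
c=cos(0.5123/2)=0.967373, s=sin(0.5123/2)=0.253358; N=√[6·1·6·1]=6.000000
Admissible k: 0..1 (factorial args all ≥0)
  k=0: (−1)^0·6.0000/(6)·0.9674^4·0.2534^0 = +0.875740
  k=1: (−1)^1·6.0000/(2)·0.9674^2·0.2534^2 = -0.180210
d^2_{1,1}(0.5123) = +0.875740 -0.180210 = +0.695530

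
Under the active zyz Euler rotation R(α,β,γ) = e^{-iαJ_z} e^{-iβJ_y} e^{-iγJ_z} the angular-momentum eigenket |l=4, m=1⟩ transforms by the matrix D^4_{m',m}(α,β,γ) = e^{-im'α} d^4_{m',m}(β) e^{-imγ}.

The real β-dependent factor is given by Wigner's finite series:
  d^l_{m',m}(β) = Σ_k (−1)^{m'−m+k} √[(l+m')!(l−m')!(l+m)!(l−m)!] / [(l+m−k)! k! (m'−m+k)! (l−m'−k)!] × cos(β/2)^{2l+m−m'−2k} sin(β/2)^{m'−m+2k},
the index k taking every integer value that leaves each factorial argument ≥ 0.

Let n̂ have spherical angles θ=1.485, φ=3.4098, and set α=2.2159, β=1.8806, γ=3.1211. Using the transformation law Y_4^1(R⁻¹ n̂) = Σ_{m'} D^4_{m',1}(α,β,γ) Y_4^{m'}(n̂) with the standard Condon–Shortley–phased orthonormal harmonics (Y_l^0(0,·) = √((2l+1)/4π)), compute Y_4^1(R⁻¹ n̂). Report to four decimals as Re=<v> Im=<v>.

Re=0.0737 Im=-0.3199

Need the full column D^4_{m',1} for m'=−4..4 at α=2.2159, β=1.8806, γ=3.1211.
cos(β/2)=0.589546, sin(β/2)=0.807735
d^4_{-4,1}: single k=5 term ⇒ +0.527219;  D = +0.452014-0.271372i
d^4_{-3,1}: k∈[4..5] ⇒ +0.680244 -0.766159 = -0.085915;  D = +0.079625+0.032267i
d^4_{-2,1}: k∈[3..5] ⇒ +0.530773 -1.494525 +0.561095 = -0.402657;  D = -0.103553-0.389114i
d^4_{-1,1}: k∈[2..5] ⇒ +0.273932 -1.542648 +1.447904 -0.181197 = -0.002009;  D = -0.001241+0.001581i
d^4_{0,1}: k∈[1..4] ⇒ +0.089414 -1.007072 +1.890442 -0.591446 = +0.381338;  D = -0.381258-0.007814i
d^4_{1,1}: k∈[0..3] ⇒ +0.014593 -0.410898 +1.542648 -0.965269 = +0.181074;  D = +0.105889+0.146885i
d^4_{2,1}: k∈[0..2] ⇒ -0.084826 +0.796160 -0.996350 = -0.285016;  D = -0.084522+0.272195i
d^4_{3,1}: k∈[0..1] ⇒ +0.217427 -0.680244 = -0.462817;  D = +0.435699-0.156097i
d^4_{4,1}: single k=0 term ⇒ -0.280859;  D = -0.234671-0.154310i
Y_4^{m'}(θ=1.485,φ=3.4098) and Σ D·Y over m':
  (+0.4520-0.2714i)·(+0.2083-0.3831i)  (+0.0796+0.0323i)·(-0.0736+0.0764i)  (-0.1036-0.3891i)·(-0.2708+0.1610i)  (-0.0012+0.0016i)·(+0.1148-0.0316i)  (-0.3813-0.0078i)·(+0.2943+0.0000i)  (+0.1059+0.1469i)·(-0.1148-0.0316i)  (-0.0845+0.2722i)·(-0.2708-0.1610i)  (+0.4357-0.1561i)·(+0.0736+0.0764i)  (-0.2347-0.1543i)·(+0.2083+0.3831i)
Y_4^1(R⁻¹ n̂) = +0.073655-0.319890i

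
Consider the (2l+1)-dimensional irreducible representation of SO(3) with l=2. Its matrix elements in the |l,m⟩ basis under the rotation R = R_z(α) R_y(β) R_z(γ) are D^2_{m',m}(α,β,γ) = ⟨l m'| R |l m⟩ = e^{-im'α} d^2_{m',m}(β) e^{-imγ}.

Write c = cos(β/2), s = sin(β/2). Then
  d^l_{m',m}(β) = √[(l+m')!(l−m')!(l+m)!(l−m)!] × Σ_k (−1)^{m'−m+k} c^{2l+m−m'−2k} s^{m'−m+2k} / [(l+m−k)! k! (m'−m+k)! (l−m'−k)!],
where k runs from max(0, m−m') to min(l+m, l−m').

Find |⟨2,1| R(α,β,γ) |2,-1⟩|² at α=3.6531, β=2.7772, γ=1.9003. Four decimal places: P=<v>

D^2_{1,-1}(3.6531,2.7772,1.9003) = e^{-i·1·3.6531}·d^2_{1,-1}(2.7772)·e^{-i·-1·1.9003}. Compute d first:
c=cos(2.7772/2)=0.181190, s=sin(2.7772/2)=0.983448; N=√[6·1·1·6]=6.000000
k∈{0,1} keeps every argument non-negative
  k=0: (−1)^2·6.0000/(2)·0.1812^2·0.9834^2 = +0.095256
  k=1: (−1)^3·6.0000/(6)·0.1812^0·0.9834^4 = -0.935418
d^2_{1,-1}(2.7772) = +0.095256 -0.935418 = -0.840162
|D^2_{1,-1}|² = |d^2_{1,-1}(β)|² = (-0.840162)² = 0.705872 (the z-rotation phases have unit modulus)

P=0.7059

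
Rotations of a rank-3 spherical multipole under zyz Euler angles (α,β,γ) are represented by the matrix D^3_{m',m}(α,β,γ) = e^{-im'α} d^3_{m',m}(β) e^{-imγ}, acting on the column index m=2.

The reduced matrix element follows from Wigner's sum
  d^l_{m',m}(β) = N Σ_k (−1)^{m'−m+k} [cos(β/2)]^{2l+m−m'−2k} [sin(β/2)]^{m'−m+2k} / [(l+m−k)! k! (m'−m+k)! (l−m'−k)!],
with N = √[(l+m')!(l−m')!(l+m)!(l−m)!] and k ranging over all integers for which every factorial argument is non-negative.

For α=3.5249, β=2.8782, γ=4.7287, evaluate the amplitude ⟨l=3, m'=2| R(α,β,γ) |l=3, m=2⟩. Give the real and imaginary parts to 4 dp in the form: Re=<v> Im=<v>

First d^3_{2,2}(β=2.8782), then the phase factors e^{-i(2)α} and e^{-i(2)γ}:
c=cos(2.8782/2)=0.131316, s=sin(2.8782/2)=0.991341; N=√[120·1·120·1]=120.000000
k: max(0,(2)−(2))=0 … min(3+(2),3−(2))=1
  k=0: (−1)^0·120.0000/(120)·0.1313^6·0.9913^0 = +0.000005
  k=1: (−1)^1·120.0000/(24)·0.1313^4·0.9913^2 = -0.001461
d^3_{2,2}(2.8782) = +0.000005 -0.001461 = -0.001456
D = (+0.720263-0.693701i)·(-0.001456)·(-0.999468+0.032616i) = +0.001015-0.001044i

Re=0.0010 Im=-0.0010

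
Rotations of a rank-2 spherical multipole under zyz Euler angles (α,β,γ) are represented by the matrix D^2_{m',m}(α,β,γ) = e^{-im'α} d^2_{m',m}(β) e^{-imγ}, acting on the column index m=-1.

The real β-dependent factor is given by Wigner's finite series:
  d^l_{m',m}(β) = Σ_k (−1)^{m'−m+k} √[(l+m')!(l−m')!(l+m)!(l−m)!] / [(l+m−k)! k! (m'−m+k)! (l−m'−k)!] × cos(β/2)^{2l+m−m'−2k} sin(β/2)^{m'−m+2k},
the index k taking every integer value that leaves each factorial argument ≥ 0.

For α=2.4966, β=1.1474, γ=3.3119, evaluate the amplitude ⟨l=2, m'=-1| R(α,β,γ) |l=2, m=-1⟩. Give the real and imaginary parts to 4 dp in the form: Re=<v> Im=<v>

Split into d^2_{-1,-1}(β=1.1474) × two z-phases.
With c≡cos(β/2)=0.839899 and s≡sin(β/2)=0.542743, N=[1·6·1·6]^{1/2}=6.000000
k∈{0,1} keeps every argument non-negative
  k=0: (−1)^0·6.0000/(6)·0.8399^4·0.5427^0 = +0.497631
  k=1: (−1)^1·6.0000/(2)·0.8399^2·0.5427^2 = -0.623396
d^2_{-1,-1}(1.1474) = +0.497631 -0.623396 = -0.125765
Phases: e^{-i·(-1)·2.4966}=-0.799104+0.601193i, e^{-i·(-1)·3.3119}=-0.985533-0.169485i ⇒ D=-0.111860+0.057482i

Re=-0.1119 Im=0.0575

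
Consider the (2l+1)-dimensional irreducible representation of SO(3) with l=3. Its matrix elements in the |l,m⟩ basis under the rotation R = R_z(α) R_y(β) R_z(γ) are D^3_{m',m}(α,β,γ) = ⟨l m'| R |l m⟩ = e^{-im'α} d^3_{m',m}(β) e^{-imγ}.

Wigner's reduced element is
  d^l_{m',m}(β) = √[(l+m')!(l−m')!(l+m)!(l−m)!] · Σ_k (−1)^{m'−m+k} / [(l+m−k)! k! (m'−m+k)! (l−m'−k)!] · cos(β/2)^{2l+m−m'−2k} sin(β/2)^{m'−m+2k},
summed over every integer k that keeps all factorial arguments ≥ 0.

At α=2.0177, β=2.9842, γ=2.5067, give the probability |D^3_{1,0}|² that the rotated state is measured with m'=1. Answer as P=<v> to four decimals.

Split into d^3_{1,0}(β=2.9842) × two z-phases.
Half-angle: c=0.078615, s=0.996905. N=√(24·2·6·6)=41.569219
k∈{0,1,2} keeps every argument non-negative
  k=0: (−1)^1·41.5692/(12)·0.0786^5·0.9969^1 = -0.000010
  k=1: (−1)^2·41.5692/(4)·0.0786^3·0.9969^3 = +0.005003
  k=2: (−1)^3·41.5692/(12)·0.0786^1·0.9969^5 = -0.268143
d^3_{1,0}(2.9842) = -0.000010 +0.005003 -0.268143 = -0.263150
|D^3_{1,0}|² = |d^3_{1,0}(β)|² = (-0.263150)² = 0.069248 (the z-rotation phases have unit modulus)

P=0.0692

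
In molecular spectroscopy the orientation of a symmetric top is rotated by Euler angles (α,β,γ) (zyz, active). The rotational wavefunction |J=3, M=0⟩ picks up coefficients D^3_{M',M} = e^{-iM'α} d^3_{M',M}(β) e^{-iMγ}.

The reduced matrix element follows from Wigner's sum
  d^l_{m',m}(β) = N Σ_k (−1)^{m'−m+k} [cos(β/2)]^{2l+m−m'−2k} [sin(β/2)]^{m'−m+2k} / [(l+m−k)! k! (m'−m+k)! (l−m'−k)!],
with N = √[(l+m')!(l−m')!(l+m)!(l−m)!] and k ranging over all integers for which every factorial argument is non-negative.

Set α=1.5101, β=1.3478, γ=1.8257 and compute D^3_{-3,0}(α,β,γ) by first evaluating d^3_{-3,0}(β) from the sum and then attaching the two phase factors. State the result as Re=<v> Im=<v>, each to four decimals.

First d^3_{-3,0}(β=1.3478), then the phase factors e^{-i(-3)α} and e^{-i(0)γ}:
c=cos(1.3478/2)=0.781394, s=sin(1.3478/2)=0.624038; N=√[1·720·6·6]=160.996894
k∈{3} keeps every argument non-negative
  k=3: (−1)^0·160.9969/(36)·0.7814^3·0.6240^3 = +0.518512
d^3_{-3,0}(1.3478) = +0.518512
Phases: e^{-i·(-3)·1.5101}=-0.181084-0.983468i, e^{-i·(0)·1.8257}=+1.000000+0.000000i ⇒ D=-0.093894-0.509939i

Re=-0.0939 Im=-0.5099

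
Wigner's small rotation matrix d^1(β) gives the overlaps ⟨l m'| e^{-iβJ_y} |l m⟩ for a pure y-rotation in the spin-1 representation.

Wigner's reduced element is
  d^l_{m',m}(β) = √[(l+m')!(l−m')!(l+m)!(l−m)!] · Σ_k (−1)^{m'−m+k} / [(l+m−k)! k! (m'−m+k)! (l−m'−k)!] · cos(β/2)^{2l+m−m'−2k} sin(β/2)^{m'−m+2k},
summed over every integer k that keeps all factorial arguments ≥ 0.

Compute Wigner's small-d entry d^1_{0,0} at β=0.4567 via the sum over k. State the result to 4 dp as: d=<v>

d=0.8975

d^1_{0,0}(β=0.4567) via Wigner's sum:
Half-angle: c=0.974041, s=0.226371. N=√(1·1·1·1)=1.000000
k: max(0,(0)−(0))=0 … min(1+(0),1−(0))=1
  k=0: (−1)^0·1.0000/(1)·0.9740^2·0.2264^0 = +0.948756
  k=1: (−1)^1·1.0000/(1)·0.9740^0·0.2264^2 = -0.051244
d^1_{0,0}(0.4567) = +0.948756 -0.051244 = +0.897513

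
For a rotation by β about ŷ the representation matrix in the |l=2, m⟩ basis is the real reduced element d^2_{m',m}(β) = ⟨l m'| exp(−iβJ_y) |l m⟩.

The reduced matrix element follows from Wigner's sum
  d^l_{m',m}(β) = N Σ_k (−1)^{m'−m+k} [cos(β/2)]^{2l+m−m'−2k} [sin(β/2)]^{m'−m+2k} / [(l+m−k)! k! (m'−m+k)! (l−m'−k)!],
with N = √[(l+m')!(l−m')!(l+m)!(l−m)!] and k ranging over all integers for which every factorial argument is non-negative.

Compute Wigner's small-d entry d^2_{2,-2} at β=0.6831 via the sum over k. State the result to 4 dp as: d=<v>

d=0.0126

d^2_{2,-2}(β=0.6831) via Wigner's sum:
With c≡cos(β/2)=0.942237 and s≡sin(β/2)=0.334948, N=[24·1·1·24]^{1/2}=24.000000
k: max(0,(-2)−(2))=0 … min(2+(-2),2−(2))=0
  k=0: (−1)^4·24.0000/(24)·0.9422^0·0.3349^4 = +0.012587
d^2_{2,-2}(0.6831) = +0.012587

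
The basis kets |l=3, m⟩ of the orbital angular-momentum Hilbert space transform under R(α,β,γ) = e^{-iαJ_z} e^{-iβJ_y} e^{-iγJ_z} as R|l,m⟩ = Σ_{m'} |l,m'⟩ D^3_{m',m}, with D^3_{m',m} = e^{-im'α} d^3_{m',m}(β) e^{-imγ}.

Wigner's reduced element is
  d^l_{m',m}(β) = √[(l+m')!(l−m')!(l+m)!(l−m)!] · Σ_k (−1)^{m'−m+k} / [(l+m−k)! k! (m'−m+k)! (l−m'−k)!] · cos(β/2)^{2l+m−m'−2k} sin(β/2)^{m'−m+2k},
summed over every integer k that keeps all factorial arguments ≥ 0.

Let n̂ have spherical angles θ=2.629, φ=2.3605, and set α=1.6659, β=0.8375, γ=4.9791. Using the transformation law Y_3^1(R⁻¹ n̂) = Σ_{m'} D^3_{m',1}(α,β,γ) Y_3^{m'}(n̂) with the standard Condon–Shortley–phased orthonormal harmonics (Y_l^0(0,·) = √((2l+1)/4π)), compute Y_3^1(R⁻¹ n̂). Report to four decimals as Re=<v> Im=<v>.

Need the full column D^3_{m',1} for m'=−3..3 at α=1.6659, β=0.8375, γ=4.9791.
cos(β/2)=0.913598, sin(β/2)=0.406619
d^3_{-3,1}: single k=4 term ⇒ +0.088370;  D = +0.088355+0.001644i
d^3_{-2,1}: k∈[3..4] ⇒ +0.324233 -0.032114 = +0.292119;  D = -0.022326-0.291265i
d^3_{-1,1}: k∈[2..4] ⇒ +0.691109 -0.182537 +0.004520 = +0.513092;  D = -0.505556+0.087619i
d^3_{0,1}: k∈[1..3] ⇒ +0.896507 -0.532770 +0.035179 = +0.398916;  D = +0.105138+0.384812i
d^3_{1,1}: k∈[0..2] ⇒ +0.581474 -0.921479 +0.136902 = -0.203102;  D = -0.189952+0.071892i
d^3_{2,1}: k∈[0..1] ⇒ -0.818395 +0.324233 = -0.494162;  D = +0.218017+0.443469i
d^3_{3,1}: single k=0 term ⇒ +0.446109;  D = -0.379847+0.233944i
Y_3^{m'}(θ=2.629,φ=2.3605) and Σ D·Y over m':
  (+0.0884+0.0016i)·(+0.0343-0.0352i)  (-0.0223-0.2913i)·(-0.0018-0.2142i)  (-0.5056+0.0876i)·(-0.3149-0.3122i)  (+0.1051+0.3848i)·(-0.2593+0.0000i)  (-0.1900+0.0719i)·(+0.3149-0.3122i)  (+0.2180+0.4435i)·(-0.0018+0.2142i)  (-0.3798+0.2339i)·(-0.0343-0.0352i)
Y_3^1(R⁻¹ n̂) = -0.011464+0.165875i

Re=-0.0115 Im=0.1659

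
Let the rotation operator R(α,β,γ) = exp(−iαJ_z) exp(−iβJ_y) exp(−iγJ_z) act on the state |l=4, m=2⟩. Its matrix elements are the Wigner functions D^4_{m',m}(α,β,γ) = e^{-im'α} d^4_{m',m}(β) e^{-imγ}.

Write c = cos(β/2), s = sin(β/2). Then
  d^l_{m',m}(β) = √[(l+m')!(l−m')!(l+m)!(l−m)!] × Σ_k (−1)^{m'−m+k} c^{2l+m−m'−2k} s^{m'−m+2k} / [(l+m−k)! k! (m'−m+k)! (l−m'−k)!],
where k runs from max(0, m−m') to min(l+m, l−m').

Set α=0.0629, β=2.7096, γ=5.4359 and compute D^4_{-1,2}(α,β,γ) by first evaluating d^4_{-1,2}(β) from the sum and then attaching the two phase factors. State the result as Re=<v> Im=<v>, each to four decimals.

Re=-0.1098 Im=0.5813

First d^4_{-1,2}(β=2.7096), then the phase factors e^{-i(-1)α} and e^{-i(2)γ}:
With c≡cos(β/2)=0.214321 and s≡sin(β/2)=0.976763, N=[6·120·720·2]^{1/2}=1018.233765
k∈{3,4,5} keeps every argument non-negative
  k=3: (−1)^0·1018.2338/(72)·0.2143^5·0.9768^3 = +0.005959
  k=4: (−1)^1·1018.2338/(48)·0.2143^3·0.9768^5 = -0.185672
  k=5: (−1)^2·1018.2338/(240)·0.2143^1·0.9768^7 = +0.771305
d^4_{-1,2}(2.7096) = +0.005959 -0.185672 +0.771305 = +0.591592
D = (+0.998022+0.062859i)·(+0.591592)·(-0.123458+0.992350i) = -0.109795+0.581315i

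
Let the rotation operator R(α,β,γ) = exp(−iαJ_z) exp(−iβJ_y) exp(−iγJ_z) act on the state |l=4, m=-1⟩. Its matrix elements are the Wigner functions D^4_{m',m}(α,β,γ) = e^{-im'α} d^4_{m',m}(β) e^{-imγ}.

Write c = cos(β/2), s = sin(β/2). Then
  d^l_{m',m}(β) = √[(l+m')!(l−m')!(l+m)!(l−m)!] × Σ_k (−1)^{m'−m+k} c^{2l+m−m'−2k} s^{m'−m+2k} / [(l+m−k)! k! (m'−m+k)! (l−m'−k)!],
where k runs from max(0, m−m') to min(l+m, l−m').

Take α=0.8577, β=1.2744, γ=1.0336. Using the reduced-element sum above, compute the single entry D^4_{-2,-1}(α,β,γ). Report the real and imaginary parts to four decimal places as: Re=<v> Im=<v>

Re=0.3734 Im=-0.1546

D^4_{-2,-1}(0.8577,1.2744,1.0336) = e^{-i·-2·0.8577}·d^4_{-2,-1}(1.2744)·e^{-i·-1·1.0336}. Compute d first:
With c≡cos(β/2)=0.803765 and s≡sin(β/2)=0.594947, N=[2·720·6·120]^{1/2}=1018.233765
k: max(0,(-1)−(-2))=1 … min(4+(-1),4−(-2))=3
  k=1: (−1)^0·1018.2338/(240)·0.8038^7·0.5949^1 = +0.547038
  k=2: (−1)^1·1018.2338/(48)·0.8038^5·0.5949^3 = -1.498602
  k=3: (−1)^2·1018.2338/(72)·0.8038^3·0.5949^5 = +0.547387
d^4_{-2,-1}(1.2744) = +0.547038 -1.498602 +0.547387 = -0.404178
D = (-0.144100+0.989563i)·(-0.404178)·(+0.511729+0.859147i) = +0.373428-0.154632i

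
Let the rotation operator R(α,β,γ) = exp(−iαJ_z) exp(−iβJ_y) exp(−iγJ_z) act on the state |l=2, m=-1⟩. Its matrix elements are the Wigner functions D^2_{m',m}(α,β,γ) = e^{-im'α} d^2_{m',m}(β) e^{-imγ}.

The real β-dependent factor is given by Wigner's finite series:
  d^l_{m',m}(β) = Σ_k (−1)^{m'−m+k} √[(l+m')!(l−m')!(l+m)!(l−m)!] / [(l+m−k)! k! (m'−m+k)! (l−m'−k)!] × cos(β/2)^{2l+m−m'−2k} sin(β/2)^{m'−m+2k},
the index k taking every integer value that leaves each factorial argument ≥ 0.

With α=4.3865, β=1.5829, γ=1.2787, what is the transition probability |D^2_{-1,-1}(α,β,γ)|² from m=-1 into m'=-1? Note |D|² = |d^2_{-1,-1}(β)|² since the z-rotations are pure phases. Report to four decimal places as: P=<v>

P=0.2559

First d^2_{-1,-1}(β=1.5829), then the phase factors e^{-i(-1)α} and e^{-i(-1)γ}:
With c≡cos(β/2)=0.702815 and s≡sin(β/2)=0.711373, N=[1·6·1·6]^{1/2}=6.000000
k: max(0,(-1)−(-1))=0 … min(2+(-1),2−(-1))=1
  k=0: (−1)^0·6.0000/(6)·0.7028^4·0.7114^0 = +0.243985
  k=1: (−1)^1·6.0000/(2)·0.7028^2·0.7114^2 = -0.749890
d^2_{-1,-1}(1.5829) = +0.243985 -0.749890 = -0.505905
|D^2_{-1,-1}|² = |d^2_{-1,-1}(β)|² = (-0.505905)² = 0.255940 (the z-rotation phases have unit modulus)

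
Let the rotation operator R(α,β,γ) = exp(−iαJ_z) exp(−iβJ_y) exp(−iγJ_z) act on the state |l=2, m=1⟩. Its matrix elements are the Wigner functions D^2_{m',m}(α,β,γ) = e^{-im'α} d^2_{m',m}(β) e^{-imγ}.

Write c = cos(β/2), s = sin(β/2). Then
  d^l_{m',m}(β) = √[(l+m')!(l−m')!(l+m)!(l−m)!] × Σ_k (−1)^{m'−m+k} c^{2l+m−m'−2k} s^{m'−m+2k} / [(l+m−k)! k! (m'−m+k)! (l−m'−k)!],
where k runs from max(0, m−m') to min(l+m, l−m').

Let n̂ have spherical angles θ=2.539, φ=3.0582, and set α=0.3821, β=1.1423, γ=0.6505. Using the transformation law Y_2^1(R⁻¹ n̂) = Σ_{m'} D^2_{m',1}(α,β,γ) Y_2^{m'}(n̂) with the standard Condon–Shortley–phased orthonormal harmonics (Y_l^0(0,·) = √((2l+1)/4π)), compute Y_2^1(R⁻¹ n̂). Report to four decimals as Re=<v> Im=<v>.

Re=0.3616 Im=-0.0769

Need the full column D^2_{m',1} for m'=−2..2 at α=0.3821, β=1.1423, γ=0.6505.
cos(β/2)=0.841280, sin(β/2)=0.540600
d^2_{-2,1}: single k=3 term ⇒ +0.265827;  D = +0.264110+0.030159i
d^2_{-1,1}: k∈[2..3] ⇒ +0.620518 -0.085409 = +0.535109;  D = +0.515950-0.141905i
d^2_{0,1}: k∈[1..2] ⇒ +0.788448 -0.325570 = +0.462878;  D = +0.368350-0.280312i
d^2_{1,1}: k∈[0..1] ⇒ +0.500913 -0.620518 = -0.119605;  D = -0.061308+0.102697i
d^2_{2,1}: single k=0 term ⇒ -0.643765;  D = -0.100082+0.635938i
Y_2^{m'}(θ=2.539,φ=3.0582) and Σ D·Y over m':
  (+0.2641+0.0302i)·(+0.1224+0.0206i)  (+0.5159-0.1419i)·(+0.3595+0.0300i)  (+0.3683-0.2803i)·(+0.3268+0.0000i)  (-0.0613+0.1027i)·(-0.3595+0.0300i)  (-0.1001+0.6359i)·(+0.1224-0.0206i)
Y_2^1(R⁻¹ n̂) = +0.361636-0.076877i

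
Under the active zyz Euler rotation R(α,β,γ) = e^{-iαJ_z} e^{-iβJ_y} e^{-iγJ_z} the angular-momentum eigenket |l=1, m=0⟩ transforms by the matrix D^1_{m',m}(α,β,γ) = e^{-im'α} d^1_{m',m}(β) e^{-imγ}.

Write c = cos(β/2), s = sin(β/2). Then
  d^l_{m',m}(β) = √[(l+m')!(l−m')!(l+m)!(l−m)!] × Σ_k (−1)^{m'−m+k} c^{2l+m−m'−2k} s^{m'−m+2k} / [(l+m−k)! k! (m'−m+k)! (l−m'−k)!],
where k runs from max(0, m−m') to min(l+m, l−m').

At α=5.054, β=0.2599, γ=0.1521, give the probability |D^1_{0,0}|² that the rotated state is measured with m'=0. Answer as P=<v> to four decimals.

First d^1_{0,0}(β=0.2599), then the phase factors e^{-i(0)α} and e^{-i(0)γ}:
c=cos(0.2599/2)=0.991568, s=sin(0.2599/2)=0.129585; N=√[1·1·1·1]=1.000000
The bounds max(0,m−m')=0 and min(l+m,l−m')=1 give 2 terms
  k=0: (−1)^0·1.0000/(1)·0.9916^2·0.1296^0 = +0.983208
  k=1: (−1)^1·1.0000/(1)·0.9916^0·0.1296^2 = -0.016792
d^1_{0,0}(0.2599) = +0.983208 -0.016792 = +0.966416
|D^1_{0,0}|² = |d^1_{0,0}(β)|² = (+0.966416)² = 0.933959 (the z-rotation phases have unit modulus)

P=0.9340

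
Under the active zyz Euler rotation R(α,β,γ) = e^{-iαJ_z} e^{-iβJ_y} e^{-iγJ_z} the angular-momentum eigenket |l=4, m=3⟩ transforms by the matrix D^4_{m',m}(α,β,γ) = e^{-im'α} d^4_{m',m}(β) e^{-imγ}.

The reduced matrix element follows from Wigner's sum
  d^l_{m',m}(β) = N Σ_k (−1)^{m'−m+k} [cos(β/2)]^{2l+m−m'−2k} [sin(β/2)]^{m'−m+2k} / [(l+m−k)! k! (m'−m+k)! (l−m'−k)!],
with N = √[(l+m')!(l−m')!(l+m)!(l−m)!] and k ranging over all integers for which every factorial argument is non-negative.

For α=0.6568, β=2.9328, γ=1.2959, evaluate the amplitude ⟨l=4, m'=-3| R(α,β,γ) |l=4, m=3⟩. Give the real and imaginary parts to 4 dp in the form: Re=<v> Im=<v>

Re=0.3001 Im=0.8312

Split into d^4_{-3,3}(β=2.9328) × two z-phases.
Half-angle: c=0.104207, s=0.994556. N=√(1·5040·5040·1)=5040.000000
Admissible k: 6..7 (factorial args all ≥0)
  k=6: (−1)^0·5040.0000/(720)·0.1042^2·0.9946^6 = +0.073564
  k=7: (−1)^1·5040.0000/(5040)·0.1042^0·0.9946^8 = -0.957266
d^4_{-3,3}(2.9328) = +0.073564 -0.957266 = -0.883702
D = (-0.389053+0.921215i)·(-0.883702)·(-0.734337+0.678785i) = +0.300115+0.831180i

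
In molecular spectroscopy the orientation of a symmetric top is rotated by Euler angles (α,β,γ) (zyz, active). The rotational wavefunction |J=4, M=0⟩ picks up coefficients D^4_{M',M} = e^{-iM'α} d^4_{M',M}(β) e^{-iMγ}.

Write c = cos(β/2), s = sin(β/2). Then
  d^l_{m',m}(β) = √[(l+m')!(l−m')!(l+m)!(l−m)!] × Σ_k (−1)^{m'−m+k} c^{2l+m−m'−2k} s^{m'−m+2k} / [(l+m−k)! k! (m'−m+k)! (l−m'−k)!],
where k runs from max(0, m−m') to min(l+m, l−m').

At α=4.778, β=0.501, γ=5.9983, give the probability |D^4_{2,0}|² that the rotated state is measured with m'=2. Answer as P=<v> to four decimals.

Split into d^4_{2,0}(β=0.501) × two z-phases.
Half-angle: c=0.968789, s=0.247888. N=√(720·2·24·24)=910.735966
k∈{0,1,2} keeps every argument non-negative
  k=0: (−1)^2·910.7360/(96)·0.9688^6·0.2479^2 = +0.481956
  k=1: (−1)^3·910.7360/(36)·0.9688^4·0.2479^4 = -0.084145
  k=2: (−1)^4·910.7360/(96)·0.9688^2·0.2479^6 = +0.002066
d^4_{2,0}(0.501) = +0.481956 -0.084145 +0.002066 = +0.399877
|D^4_{2,0}|² = |d^4_{2,0}(β)|² = (+0.399877)² = 0.159901 (the z-rotation phases have unit modulus)

P=0.1599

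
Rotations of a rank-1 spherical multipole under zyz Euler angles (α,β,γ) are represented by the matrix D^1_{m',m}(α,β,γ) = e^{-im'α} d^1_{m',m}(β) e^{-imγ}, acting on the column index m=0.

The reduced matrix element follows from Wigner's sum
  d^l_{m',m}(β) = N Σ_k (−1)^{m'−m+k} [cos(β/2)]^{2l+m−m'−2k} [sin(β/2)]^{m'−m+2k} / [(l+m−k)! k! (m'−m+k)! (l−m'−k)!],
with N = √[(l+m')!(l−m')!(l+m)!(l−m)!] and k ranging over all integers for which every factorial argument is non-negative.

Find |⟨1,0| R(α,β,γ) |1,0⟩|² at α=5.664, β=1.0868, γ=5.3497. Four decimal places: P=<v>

P=0.2165

First d^1_{0,0}(β=1.0868), then the phase factors e^{-i(0)α} and e^{-i(0)γ}:
Half-angle: c=0.855956, s=0.517049. N=√(1·1·1·1)=1.000000
k: max(0,(0)−(0))=0 … min(1+(0),1−(0))=1
  k=0: (−1)^0·1.0000/(1)·0.8560^2·0.5170^0 = +0.732660
  k=1: (−1)^1·1.0000/(1)·0.8560^0·0.5170^2 = -0.267340
d^1_{0,0}(1.0868) = +0.732660 -0.267340 = +0.465320
|D^1_{0,0}|² = |d^1_{0,0}(β)|² = (+0.465320)² = 0.216523 (the z-rotation phases have unit modulus)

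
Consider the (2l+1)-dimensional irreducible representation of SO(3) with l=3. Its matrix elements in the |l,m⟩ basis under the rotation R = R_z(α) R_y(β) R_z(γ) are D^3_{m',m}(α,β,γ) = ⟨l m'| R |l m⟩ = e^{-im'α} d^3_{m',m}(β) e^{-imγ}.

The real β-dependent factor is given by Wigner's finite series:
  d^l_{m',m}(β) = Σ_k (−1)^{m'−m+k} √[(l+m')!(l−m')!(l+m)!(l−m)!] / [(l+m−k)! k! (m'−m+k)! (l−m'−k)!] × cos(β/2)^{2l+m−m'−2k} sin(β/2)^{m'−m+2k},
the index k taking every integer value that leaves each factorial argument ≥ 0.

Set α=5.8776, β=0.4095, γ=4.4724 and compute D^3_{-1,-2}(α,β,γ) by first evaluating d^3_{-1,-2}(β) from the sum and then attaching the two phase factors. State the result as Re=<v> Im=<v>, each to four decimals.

D^3_{-1,-2}(5.8776,0.4095,4.4724) = e^{-i·-1·5.8776}·d^3_{-1,-2}(0.4095)·e^{-i·-2·4.4724}. Compute d first:
With c≡cos(β/2)=0.979112 and s≡sin(β/2)=0.203322, N=[2·24·1·120]^{1/2}=75.894664
Admissible k: 0..1 (factorial args all ≥0)
  k=0: (−1)^1·75.8947/(24)·0.9791^5·0.2033^1 = -0.578558
  k=1: (−1)^2·75.8947/(12)·0.9791^3·0.2033^3 = +0.049898
d^3_{-1,-2}(0.4095) = -0.578558 +0.049898 = -0.528660
D = (+0.918872-0.394557i)·(-0.528660)·(-0.887005+0.461760i) = +0.334564-0.409326i

Re=0.3346 Im=-0.4093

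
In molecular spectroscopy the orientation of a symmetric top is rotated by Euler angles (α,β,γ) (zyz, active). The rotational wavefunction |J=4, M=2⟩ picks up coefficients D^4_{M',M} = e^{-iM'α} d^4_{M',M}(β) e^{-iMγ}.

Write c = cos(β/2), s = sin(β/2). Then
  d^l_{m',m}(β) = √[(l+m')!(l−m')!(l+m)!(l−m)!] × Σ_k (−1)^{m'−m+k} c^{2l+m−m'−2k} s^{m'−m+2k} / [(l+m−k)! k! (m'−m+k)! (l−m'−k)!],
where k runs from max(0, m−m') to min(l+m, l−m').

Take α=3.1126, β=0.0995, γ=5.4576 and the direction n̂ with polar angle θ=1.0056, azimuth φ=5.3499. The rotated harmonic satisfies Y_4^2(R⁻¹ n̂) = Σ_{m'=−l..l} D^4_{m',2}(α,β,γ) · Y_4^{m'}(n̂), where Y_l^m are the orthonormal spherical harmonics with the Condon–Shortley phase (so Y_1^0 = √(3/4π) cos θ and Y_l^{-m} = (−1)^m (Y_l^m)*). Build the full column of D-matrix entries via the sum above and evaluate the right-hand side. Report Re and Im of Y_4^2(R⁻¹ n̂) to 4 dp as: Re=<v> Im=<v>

Re=0.1591 Im=-0.0106

Need the full column D^4_{m',2} for m'=−4..4 at α=3.1126, β=0.0995, γ=5.4576.
cos(β/2)=0.998763, sin(β/2)=0.049729
d^4_{-4,2}: single k=6 term ⇒ +0.000000;  D = +0.000000+0.000000i
d^4_{-3,2}: k∈[5..6] ⇒ +0.000003 -0.000000 = +0.000003;  D = -0.000000-0.000003i
d^4_{-2,2}: k∈[4..6] ⇒ +0.000091 -0.000000 +0.000000 = +0.000091;  D = -0.000002+0.000091i
d^4_{-1,2}: k∈[3..5] ⇒ +0.001728 -0.000006 +0.000000 = +0.001722;  D = +0.000088-0.001720i
d^4_{0,2}: k∈[2..4] ⇒ +0.023288 -0.000154 +0.000000 = +0.023134;  D = -0.001857+0.023059i
d^4_{1,2}: k∈[1..3] ⇒ +0.209164 -0.002593 +0.000004 = +0.206575;  D = +0.022547-0.205341i
d^4_{2,2}: k∈[0..2] ⇒ +0.990145 -0.029457 +0.000091 = +0.960779;  D = -0.132509+0.951598i
d^4_{3,2}: k∈[0..1] ⇒ -0.184465 +0.001372 = -0.183093;  D = -0.030498+0.180535i
d^4_{4,2}: single k=0 term ⇒ +0.012989;  D = -0.002534+0.012740i
Y_4^{m'}(θ=1.0056,φ=5.3499) and Σ D·Y over m':
  (+0.0000+0.0000i)·(-0.1868-0.1255i)  (-0.0000-0.0000i)·(-0.3804+0.1353i)  (-0.0000+0.0001i)·(-0.0701+0.2300i)  (+0.0001-0.0017i)·(-0.1263-0.1706i)  (-0.0019+0.0231i)·(-0.2883+0.0000i)  (+0.0225-0.2053i)·(+0.1263-0.1706i)  (-0.1325+0.9516i)·(-0.0701-0.2300i)  (-0.0305+0.1805i)·(+0.3804+0.1353i)  (-0.0025+0.0127i)·(-0.1868+0.1255i)
Y_4^2(R⁻¹ n̂) = +0.159051-0.010611i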